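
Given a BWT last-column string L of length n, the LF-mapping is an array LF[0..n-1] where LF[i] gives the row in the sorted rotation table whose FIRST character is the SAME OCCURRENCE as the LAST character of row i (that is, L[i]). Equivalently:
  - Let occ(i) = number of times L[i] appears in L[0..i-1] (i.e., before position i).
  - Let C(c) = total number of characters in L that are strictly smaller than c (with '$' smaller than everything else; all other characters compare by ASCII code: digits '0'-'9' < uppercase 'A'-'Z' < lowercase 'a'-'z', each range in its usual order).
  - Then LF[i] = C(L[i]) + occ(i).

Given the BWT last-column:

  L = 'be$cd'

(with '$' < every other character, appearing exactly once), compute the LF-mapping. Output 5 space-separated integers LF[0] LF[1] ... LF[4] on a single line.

Answer: 1 4 0 2 3

Derivation:
Char counts: '$':1, 'b':1, 'c':1, 'd':1, 'e':1
C (first-col start): C('$')=0, C('b')=1, C('c')=2, C('d')=3, C('e')=4
L[0]='b': occ=0, LF[0]=C('b')+0=1+0=1
L[1]='e': occ=0, LF[1]=C('e')+0=4+0=4
L[2]='$': occ=0, LF[2]=C('$')+0=0+0=0
L[3]='c': occ=0, LF[3]=C('c')+0=2+0=2
L[4]='d': occ=0, LF[4]=C('d')+0=3+0=3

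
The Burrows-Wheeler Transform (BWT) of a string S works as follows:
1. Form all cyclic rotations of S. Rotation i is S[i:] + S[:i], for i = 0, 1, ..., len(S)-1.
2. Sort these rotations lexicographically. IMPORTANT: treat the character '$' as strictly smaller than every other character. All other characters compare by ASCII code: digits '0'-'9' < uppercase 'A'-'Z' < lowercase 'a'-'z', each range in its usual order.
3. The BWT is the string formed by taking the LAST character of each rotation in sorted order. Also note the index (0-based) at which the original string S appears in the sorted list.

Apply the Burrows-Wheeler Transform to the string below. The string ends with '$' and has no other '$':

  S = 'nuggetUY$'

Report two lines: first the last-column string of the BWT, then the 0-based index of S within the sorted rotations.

Answer: YtUggu$en
6

Derivation:
All 9 rotations (rotation i = S[i:]+S[:i]):
  rot[0] = nuggetUY$
  rot[1] = uggetUY$n
  rot[2] = ggetUY$nu
  rot[3] = getUY$nug
  rot[4] = etUY$nugg
  rot[5] = tUY$nugge
  rot[6] = UY$nugget
  rot[7] = Y$nuggetU
  rot[8] = $nuggetUY
Sorted (with $ < everything):
  sorted[0] = $nuggetUY  (last char: 'Y')
  sorted[1] = UY$nugget  (last char: 't')
  sorted[2] = Y$nuggetU  (last char: 'U')
  sorted[3] = etUY$nugg  (last char: 'g')
  sorted[4] = getUY$nug  (last char: 'g')
  sorted[5] = ggetUY$nu  (last char: 'u')
  sorted[6] = nuggetUY$  (last char: '$')
  sorted[7] = tUY$nugge  (last char: 'e')
  sorted[8] = uggetUY$n  (last char: 'n')
Last column: YtUggu$en
Original string S is at sorted index 6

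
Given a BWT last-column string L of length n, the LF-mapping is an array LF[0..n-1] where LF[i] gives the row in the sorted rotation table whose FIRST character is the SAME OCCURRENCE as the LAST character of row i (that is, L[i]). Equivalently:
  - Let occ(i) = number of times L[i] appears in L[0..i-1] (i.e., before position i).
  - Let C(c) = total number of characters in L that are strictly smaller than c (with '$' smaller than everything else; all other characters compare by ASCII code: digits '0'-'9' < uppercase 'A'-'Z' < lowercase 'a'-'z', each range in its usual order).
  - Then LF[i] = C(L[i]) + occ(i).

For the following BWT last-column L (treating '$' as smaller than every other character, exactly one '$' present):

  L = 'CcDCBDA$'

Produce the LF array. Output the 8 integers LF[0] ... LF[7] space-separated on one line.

Char counts: '$':1, 'A':1, 'B':1, 'C':2, 'D':2, 'c':1
C (first-col start): C('$')=0, C('A')=1, C('B')=2, C('C')=3, C('D')=5, C('c')=7
L[0]='C': occ=0, LF[0]=C('C')+0=3+0=3
L[1]='c': occ=0, LF[1]=C('c')+0=7+0=7
L[2]='D': occ=0, LF[2]=C('D')+0=5+0=5
L[3]='C': occ=1, LF[3]=C('C')+1=3+1=4
L[4]='B': occ=0, LF[4]=C('B')+0=2+0=2
L[5]='D': occ=1, LF[5]=C('D')+1=5+1=6
L[6]='A': occ=0, LF[6]=C('A')+0=1+0=1
L[7]='$': occ=0, LF[7]=C('$')+0=0+0=0

Answer: 3 7 5 4 2 6 1 0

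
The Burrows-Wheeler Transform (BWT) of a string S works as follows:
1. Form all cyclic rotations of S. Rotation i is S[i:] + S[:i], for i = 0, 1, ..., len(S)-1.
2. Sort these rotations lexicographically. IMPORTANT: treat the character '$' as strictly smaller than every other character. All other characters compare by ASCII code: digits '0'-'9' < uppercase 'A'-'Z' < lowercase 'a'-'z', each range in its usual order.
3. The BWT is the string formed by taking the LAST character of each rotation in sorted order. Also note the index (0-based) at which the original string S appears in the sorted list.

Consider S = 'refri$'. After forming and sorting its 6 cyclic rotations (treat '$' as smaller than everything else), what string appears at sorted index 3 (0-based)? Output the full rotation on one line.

Answer: i$refr

Derivation:
All 6 rotations (rotation i = S[i:]+S[:i]):
  rot[0] = refri$
  rot[1] = efri$r
  rot[2] = fri$re
  rot[3] = ri$ref
  rot[4] = i$refr
  rot[5] = $refri
Sorted (with $ < everything):
  sorted[0] = $refri
  sorted[1] = efri$r
  sorted[2] = fri$re
  sorted[3] = i$refr
  sorted[4] = refri$
  sorted[5] = ri$ref
sorted[3] = i$refr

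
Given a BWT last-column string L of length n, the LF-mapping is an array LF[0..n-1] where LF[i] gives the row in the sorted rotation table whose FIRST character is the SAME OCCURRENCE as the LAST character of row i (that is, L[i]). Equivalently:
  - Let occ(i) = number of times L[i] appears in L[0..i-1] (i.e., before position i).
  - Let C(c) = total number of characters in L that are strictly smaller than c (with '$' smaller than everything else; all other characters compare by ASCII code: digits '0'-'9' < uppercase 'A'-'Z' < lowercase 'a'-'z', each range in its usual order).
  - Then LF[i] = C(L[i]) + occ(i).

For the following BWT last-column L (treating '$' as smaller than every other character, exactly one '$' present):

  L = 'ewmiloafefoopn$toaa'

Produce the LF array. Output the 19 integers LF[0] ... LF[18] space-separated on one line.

Answer: 4 18 10 8 9 12 1 6 5 7 13 14 16 11 0 17 15 2 3

Derivation:
Char counts: '$':1, 'a':3, 'e':2, 'f':2, 'i':1, 'l':1, 'm':1, 'n':1, 'o':4, 'p':1, 't':1, 'w':1
C (first-col start): C('$')=0, C('a')=1, C('e')=4, C('f')=6, C('i')=8, C('l')=9, C('m')=10, C('n')=11, C('o')=12, C('p')=16, C('t')=17, C('w')=18
L[0]='e': occ=0, LF[0]=C('e')+0=4+0=4
L[1]='w': occ=0, LF[1]=C('w')+0=18+0=18
L[2]='m': occ=0, LF[2]=C('m')+0=10+0=10
L[3]='i': occ=0, LF[3]=C('i')+0=8+0=8
L[4]='l': occ=0, LF[4]=C('l')+0=9+0=9
L[5]='o': occ=0, LF[5]=C('o')+0=12+0=12
L[6]='a': occ=0, LF[6]=C('a')+0=1+0=1
L[7]='f': occ=0, LF[7]=C('f')+0=6+0=6
L[8]='e': occ=1, LF[8]=C('e')+1=4+1=5
L[9]='f': occ=1, LF[9]=C('f')+1=6+1=7
L[10]='o': occ=1, LF[10]=C('o')+1=12+1=13
L[11]='o': occ=2, LF[11]=C('o')+2=12+2=14
L[12]='p': occ=0, LF[12]=C('p')+0=16+0=16
L[13]='n': occ=0, LF[13]=C('n')+0=11+0=11
L[14]='$': occ=0, LF[14]=C('$')+0=0+0=0
L[15]='t': occ=0, LF[15]=C('t')+0=17+0=17
L[16]='o': occ=3, LF[16]=C('o')+3=12+3=15
L[17]='a': occ=1, LF[17]=C('a')+1=1+1=2
L[18]='a': occ=2, LF[18]=C('a')+2=1+2=3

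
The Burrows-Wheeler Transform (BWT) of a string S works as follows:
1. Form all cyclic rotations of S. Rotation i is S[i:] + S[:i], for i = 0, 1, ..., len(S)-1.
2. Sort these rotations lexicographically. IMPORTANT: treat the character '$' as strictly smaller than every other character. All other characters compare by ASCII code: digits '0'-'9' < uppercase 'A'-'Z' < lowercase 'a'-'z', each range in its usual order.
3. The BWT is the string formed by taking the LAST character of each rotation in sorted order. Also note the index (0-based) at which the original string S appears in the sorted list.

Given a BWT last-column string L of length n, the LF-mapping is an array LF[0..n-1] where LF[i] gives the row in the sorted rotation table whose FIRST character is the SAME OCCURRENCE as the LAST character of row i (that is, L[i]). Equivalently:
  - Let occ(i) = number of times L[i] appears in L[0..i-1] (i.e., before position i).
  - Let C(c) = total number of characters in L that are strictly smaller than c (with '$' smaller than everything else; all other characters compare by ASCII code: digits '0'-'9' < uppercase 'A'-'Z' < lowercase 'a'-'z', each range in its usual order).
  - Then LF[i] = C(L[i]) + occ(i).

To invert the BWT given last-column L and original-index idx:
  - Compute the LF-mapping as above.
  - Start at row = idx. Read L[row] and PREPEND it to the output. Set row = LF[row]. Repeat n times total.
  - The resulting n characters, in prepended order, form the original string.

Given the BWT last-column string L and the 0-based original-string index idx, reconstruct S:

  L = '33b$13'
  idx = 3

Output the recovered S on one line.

Answer: 313b3$

Derivation:
LF mapping: 2 3 5 0 1 4
Walk LF starting at row 3, prepending L[row]:
  step 1: row=3, L[3]='$', prepend. Next row=LF[3]=0
  step 2: row=0, L[0]='3', prepend. Next row=LF[0]=2
  step 3: row=2, L[2]='b', prepend. Next row=LF[2]=5
  step 4: row=5, L[5]='3', prepend. Next row=LF[5]=4
  step 5: row=4, L[4]='1', prepend. Next row=LF[4]=1
  step 6: row=1, L[1]='3', prepend. Next row=LF[1]=3
Reversed output: 313b3$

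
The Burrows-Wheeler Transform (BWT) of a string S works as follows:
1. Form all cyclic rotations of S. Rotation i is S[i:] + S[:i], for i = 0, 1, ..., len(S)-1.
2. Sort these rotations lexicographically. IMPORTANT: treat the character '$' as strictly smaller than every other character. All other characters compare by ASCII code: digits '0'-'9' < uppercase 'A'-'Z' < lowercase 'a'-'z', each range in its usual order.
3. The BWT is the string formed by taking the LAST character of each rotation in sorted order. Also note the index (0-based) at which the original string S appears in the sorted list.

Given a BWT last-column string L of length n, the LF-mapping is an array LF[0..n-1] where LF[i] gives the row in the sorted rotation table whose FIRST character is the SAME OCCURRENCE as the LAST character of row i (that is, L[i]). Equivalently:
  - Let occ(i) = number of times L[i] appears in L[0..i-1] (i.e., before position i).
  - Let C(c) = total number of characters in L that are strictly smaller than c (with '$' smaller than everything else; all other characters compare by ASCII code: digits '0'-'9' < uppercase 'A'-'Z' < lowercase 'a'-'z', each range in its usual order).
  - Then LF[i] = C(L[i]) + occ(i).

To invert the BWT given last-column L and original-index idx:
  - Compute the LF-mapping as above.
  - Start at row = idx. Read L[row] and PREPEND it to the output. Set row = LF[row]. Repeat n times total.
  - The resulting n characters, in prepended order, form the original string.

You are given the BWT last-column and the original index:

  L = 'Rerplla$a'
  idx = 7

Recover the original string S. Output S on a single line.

LF mapping: 1 4 8 7 5 6 2 0 3
Walk LF starting at row 7, prepending L[row]:
  step 1: row=7, L[7]='$', prepend. Next row=LF[7]=0
  step 2: row=0, L[0]='R', prepend. Next row=LF[0]=1
  step 3: row=1, L[1]='e', prepend. Next row=LF[1]=4
  step 4: row=4, L[4]='l', prepend. Next row=LF[4]=5
  step 5: row=5, L[5]='l', prepend. Next row=LF[5]=6
  step 6: row=6, L[6]='a', prepend. Next row=LF[6]=2
  step 7: row=2, L[2]='r', prepend. Next row=LF[2]=8
  step 8: row=8, L[8]='a', prepend. Next row=LF[8]=3
  step 9: row=3, L[3]='p', prepend. Next row=LF[3]=7
Reversed output: paralleR$

Answer: paralleR$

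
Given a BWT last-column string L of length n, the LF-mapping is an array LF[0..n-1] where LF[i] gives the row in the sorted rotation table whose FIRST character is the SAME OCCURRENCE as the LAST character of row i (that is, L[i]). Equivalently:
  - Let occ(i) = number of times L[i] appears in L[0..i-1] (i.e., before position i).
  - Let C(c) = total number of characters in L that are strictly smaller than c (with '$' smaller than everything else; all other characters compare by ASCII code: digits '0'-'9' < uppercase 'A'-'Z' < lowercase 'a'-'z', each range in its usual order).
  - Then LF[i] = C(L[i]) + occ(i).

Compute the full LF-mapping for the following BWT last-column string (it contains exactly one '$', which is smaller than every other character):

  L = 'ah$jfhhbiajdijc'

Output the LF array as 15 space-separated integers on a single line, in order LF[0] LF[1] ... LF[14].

Char counts: '$':1, 'a':2, 'b':1, 'c':1, 'd':1, 'f':1, 'h':3, 'i':2, 'j':3
C (first-col start): C('$')=0, C('a')=1, C('b')=3, C('c')=4, C('d')=5, C('f')=6, C('h')=7, C('i')=10, C('j')=12
L[0]='a': occ=0, LF[0]=C('a')+0=1+0=1
L[1]='h': occ=0, LF[1]=C('h')+0=7+0=7
L[2]='$': occ=0, LF[2]=C('$')+0=0+0=0
L[3]='j': occ=0, LF[3]=C('j')+0=12+0=12
L[4]='f': occ=0, LF[4]=C('f')+0=6+0=6
L[5]='h': occ=1, LF[5]=C('h')+1=7+1=8
L[6]='h': occ=2, LF[6]=C('h')+2=7+2=9
L[7]='b': occ=0, LF[7]=C('b')+0=3+0=3
L[8]='i': occ=0, LF[8]=C('i')+0=10+0=10
L[9]='a': occ=1, LF[9]=C('a')+1=1+1=2
L[10]='j': occ=1, LF[10]=C('j')+1=12+1=13
L[11]='d': occ=0, LF[11]=C('d')+0=5+0=5
L[12]='i': occ=1, LF[12]=C('i')+1=10+1=11
L[13]='j': occ=2, LF[13]=C('j')+2=12+2=14
L[14]='c': occ=0, LF[14]=C('c')+0=4+0=4

Answer: 1 7 0 12 6 8 9 3 10 2 13 5 11 14 4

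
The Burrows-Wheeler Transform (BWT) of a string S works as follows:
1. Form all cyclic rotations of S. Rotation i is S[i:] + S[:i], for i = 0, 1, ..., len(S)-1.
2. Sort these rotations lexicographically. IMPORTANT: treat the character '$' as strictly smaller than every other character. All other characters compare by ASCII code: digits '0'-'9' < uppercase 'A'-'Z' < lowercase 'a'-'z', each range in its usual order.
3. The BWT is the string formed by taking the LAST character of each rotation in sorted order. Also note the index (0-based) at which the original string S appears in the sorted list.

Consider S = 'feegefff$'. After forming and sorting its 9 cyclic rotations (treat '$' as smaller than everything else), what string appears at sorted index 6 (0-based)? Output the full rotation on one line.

Answer: ff$feegef

Derivation:
All 9 rotations (rotation i = S[i:]+S[:i]):
  rot[0] = feegefff$
  rot[1] = eegefff$f
  rot[2] = egefff$fe
  rot[3] = gefff$fee
  rot[4] = efff$feeg
  rot[5] = fff$feege
  rot[6] = ff$feegef
  rot[7] = f$feegeff
  rot[8] = $feegefff
Sorted (with $ < everything):
  sorted[0] = $feegefff
  sorted[1] = eegefff$f
  sorted[2] = efff$feeg
  sorted[3] = egefff$fe
  sorted[4] = f$feegeff
  sorted[5] = feegefff$
  sorted[6] = ff$feegef
  sorted[7] = fff$feege
  sorted[8] = gefff$fee
sorted[6] = ff$feegef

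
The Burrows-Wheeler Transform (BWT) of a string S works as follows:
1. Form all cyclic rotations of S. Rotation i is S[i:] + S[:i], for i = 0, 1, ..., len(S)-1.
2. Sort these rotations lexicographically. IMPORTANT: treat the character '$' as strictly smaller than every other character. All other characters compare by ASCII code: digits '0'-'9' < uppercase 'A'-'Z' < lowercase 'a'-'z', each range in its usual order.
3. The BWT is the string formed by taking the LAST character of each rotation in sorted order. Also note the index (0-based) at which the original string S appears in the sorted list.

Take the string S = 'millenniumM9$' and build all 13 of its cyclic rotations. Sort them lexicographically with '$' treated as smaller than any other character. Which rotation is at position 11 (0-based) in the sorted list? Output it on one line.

Answer: nniumM9$mille

Derivation:
All 13 rotations (rotation i = S[i:]+S[:i]):
  rot[0] = millenniumM9$
  rot[1] = illenniumM9$m
  rot[2] = llenniumM9$mi
  rot[3] = lenniumM9$mil
  rot[4] = enniumM9$mill
  rot[5] = nniumM9$mille
  rot[6] = niumM9$millen
  rot[7] = iumM9$millenn
  rot[8] = umM9$millenni
  rot[9] = mM9$millenniu
  rot[10] = M9$millennium
  rot[11] = 9$millenniumM
  rot[12] = $millenniumM9
Sorted (with $ < everything):
  sorted[0] = $millenniumM9
  sorted[1] = 9$millenniumM
  sorted[2] = M9$millennium
  sorted[3] = enniumM9$mill
  sorted[4] = illenniumM9$m
  sorted[5] = iumM9$millenn
  sorted[6] = lenniumM9$mil
  sorted[7] = llenniumM9$mi
  sorted[8] = mM9$millenniu
  sorted[9] = millenniumM9$
  sorted[10] = niumM9$millen
  sorted[11] = nniumM9$mille
  sorted[12] = umM9$millenni
sorted[11] = nniumM9$mille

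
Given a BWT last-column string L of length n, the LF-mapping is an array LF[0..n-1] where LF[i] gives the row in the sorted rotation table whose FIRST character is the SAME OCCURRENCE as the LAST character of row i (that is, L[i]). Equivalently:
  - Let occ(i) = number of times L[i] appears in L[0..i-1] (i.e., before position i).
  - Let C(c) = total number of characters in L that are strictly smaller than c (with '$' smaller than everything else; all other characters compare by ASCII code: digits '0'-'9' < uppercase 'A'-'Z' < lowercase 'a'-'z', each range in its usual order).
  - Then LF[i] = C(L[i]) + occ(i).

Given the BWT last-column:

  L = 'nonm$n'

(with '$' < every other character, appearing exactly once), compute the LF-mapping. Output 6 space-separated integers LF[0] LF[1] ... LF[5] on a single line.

Char counts: '$':1, 'm':1, 'n':3, 'o':1
C (first-col start): C('$')=0, C('m')=1, C('n')=2, C('o')=5
L[0]='n': occ=0, LF[0]=C('n')+0=2+0=2
L[1]='o': occ=0, LF[1]=C('o')+0=5+0=5
L[2]='n': occ=1, LF[2]=C('n')+1=2+1=3
L[3]='m': occ=0, LF[3]=C('m')+0=1+0=1
L[4]='$': occ=0, LF[4]=C('$')+0=0+0=0
L[5]='n': occ=2, LF[5]=C('n')+2=2+2=4

Answer: 2 5 3 1 0 4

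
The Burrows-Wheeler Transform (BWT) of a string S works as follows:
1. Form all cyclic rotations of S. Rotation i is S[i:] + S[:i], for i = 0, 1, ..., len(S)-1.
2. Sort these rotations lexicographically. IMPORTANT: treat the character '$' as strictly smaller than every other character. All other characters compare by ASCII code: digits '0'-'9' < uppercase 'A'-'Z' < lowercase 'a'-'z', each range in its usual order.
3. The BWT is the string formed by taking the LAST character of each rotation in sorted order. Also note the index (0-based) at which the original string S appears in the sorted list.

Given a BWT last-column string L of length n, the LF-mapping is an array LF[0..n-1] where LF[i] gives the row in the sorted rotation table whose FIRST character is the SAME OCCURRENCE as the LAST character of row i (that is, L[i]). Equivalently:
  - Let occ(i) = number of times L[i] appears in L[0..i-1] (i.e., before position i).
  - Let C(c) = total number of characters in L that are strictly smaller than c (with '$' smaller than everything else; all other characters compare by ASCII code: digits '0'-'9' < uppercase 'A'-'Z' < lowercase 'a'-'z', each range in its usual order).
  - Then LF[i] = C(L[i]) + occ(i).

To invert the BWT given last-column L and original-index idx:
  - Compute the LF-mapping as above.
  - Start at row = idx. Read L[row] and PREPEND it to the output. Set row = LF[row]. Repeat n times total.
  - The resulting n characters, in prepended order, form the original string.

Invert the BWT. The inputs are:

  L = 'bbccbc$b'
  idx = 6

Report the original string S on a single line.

LF mapping: 1 2 5 6 3 7 0 4
Walk LF starting at row 6, prepending L[row]:
  step 1: row=6, L[6]='$', prepend. Next row=LF[6]=0
  step 2: row=0, L[0]='b', prepend. Next row=LF[0]=1
  step 3: row=1, L[1]='b', prepend. Next row=LF[1]=2
  step 4: row=2, L[2]='c', prepend. Next row=LF[2]=5
  step 5: row=5, L[5]='c', prepend. Next row=LF[5]=7
  step 6: row=7, L[7]='b', prepend. Next row=LF[7]=4
  step 7: row=4, L[4]='b', prepend. Next row=LF[4]=3
  step 8: row=3, L[3]='c', prepend. Next row=LF[3]=6
Reversed output: cbbccbb$

Answer: cbbccbb$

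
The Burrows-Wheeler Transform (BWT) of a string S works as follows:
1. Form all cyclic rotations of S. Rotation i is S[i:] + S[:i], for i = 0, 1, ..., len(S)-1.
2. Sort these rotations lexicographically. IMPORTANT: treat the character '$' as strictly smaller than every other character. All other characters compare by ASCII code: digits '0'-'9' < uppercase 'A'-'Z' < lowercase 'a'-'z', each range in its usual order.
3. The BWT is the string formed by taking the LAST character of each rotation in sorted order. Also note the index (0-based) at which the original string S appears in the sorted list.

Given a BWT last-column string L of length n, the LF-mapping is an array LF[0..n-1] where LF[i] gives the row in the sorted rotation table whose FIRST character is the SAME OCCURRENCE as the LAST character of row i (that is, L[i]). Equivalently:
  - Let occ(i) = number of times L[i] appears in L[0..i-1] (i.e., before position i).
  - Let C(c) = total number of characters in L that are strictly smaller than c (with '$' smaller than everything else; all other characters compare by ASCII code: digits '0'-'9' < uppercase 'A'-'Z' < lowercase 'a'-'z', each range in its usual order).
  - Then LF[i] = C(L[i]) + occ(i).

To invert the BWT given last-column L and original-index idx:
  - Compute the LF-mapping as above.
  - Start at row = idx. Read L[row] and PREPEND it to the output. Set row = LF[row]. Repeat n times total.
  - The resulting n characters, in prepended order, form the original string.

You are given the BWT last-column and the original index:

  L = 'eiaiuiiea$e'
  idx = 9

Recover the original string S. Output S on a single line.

Answer: iiaaieueie$

Derivation:
LF mapping: 3 6 1 7 10 8 9 4 2 0 5
Walk LF starting at row 9, prepending L[row]:
  step 1: row=9, L[9]='$', prepend. Next row=LF[9]=0
  step 2: row=0, L[0]='e', prepend. Next row=LF[0]=3
  step 3: row=3, L[3]='i', prepend. Next row=LF[3]=7
  step 4: row=7, L[7]='e', prepend. Next row=LF[7]=4
  step 5: row=4, L[4]='u', prepend. Next row=LF[4]=10
  step 6: row=10, L[10]='e', prepend. Next row=LF[10]=5
  step 7: row=5, L[5]='i', prepend. Next row=LF[5]=8
  step 8: row=8, L[8]='a', prepend. Next row=LF[8]=2
  step 9: row=2, L[2]='a', prepend. Next row=LF[2]=1
  step 10: row=1, L[1]='i', prepend. Next row=LF[1]=6
  step 11: row=6, L[6]='i', prepend. Next row=LF[6]=9
Reversed output: iiaaieueie$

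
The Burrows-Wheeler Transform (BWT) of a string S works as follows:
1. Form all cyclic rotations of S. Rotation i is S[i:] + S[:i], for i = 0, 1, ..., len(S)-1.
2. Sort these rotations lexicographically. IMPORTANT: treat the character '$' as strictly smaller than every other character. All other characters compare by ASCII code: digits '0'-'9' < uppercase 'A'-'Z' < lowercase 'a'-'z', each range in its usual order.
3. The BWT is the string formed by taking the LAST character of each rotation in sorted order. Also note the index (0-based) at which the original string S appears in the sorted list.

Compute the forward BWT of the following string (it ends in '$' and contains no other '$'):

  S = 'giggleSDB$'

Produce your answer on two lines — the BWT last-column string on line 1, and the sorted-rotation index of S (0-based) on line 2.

All 10 rotations (rotation i = S[i:]+S[:i]):
  rot[0] = giggleSDB$
  rot[1] = iggleSDB$g
  rot[2] = ggleSDB$gi
  rot[3] = gleSDB$gig
  rot[4] = leSDB$gigg
  rot[5] = eSDB$giggl
  rot[6] = SDB$giggle
  rot[7] = DB$giggleS
  rot[8] = B$giggleSD
  rot[9] = $giggleSDB
Sorted (with $ < everything):
  sorted[0] = $giggleSDB  (last char: 'B')
  sorted[1] = B$giggleSD  (last char: 'D')
  sorted[2] = DB$giggleS  (last char: 'S')
  sorted[3] = SDB$giggle  (last char: 'e')
  sorted[4] = eSDB$giggl  (last char: 'l')
  sorted[5] = ggleSDB$gi  (last char: 'i')
  sorted[6] = giggleSDB$  (last char: '$')
  sorted[7] = gleSDB$gig  (last char: 'g')
  sorted[8] = iggleSDB$g  (last char: 'g')
  sorted[9] = leSDB$gigg  (last char: 'g')
Last column: BDSeli$ggg
Original string S is at sorted index 6

Answer: BDSeli$ggg
6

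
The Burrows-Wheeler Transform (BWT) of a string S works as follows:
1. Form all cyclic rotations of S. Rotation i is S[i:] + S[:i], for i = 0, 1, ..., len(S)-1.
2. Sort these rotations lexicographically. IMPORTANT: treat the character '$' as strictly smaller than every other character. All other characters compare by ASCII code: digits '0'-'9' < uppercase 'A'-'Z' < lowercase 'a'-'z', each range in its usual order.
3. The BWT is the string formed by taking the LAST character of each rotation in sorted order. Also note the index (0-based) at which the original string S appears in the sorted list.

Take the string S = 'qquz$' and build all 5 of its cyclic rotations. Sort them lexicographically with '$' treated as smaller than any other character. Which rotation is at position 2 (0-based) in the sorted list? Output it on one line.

All 5 rotations (rotation i = S[i:]+S[:i]):
  rot[0] = qquz$
  rot[1] = quz$q
  rot[2] = uz$qq
  rot[3] = z$qqu
  rot[4] = $qquz
Sorted (with $ < everything):
  sorted[0] = $qquz
  sorted[1] = qquz$
  sorted[2] = quz$q
  sorted[3] = uz$qq
  sorted[4] = z$qqu
sorted[2] = quz$q

Answer: quz$q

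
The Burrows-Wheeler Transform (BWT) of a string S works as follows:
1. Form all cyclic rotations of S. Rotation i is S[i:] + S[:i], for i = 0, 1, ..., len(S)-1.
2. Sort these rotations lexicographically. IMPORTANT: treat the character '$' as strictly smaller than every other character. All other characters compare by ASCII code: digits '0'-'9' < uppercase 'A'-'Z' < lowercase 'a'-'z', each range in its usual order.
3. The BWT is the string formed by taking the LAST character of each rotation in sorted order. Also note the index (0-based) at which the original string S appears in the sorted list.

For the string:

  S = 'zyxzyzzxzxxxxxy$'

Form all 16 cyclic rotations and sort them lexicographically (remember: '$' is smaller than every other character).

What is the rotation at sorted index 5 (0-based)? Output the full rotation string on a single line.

All 16 rotations (rotation i = S[i:]+S[:i]):
  rot[0] = zyxzyzzxzxxxxxy$
  rot[1] = yxzyzzxzxxxxxy$z
  rot[2] = xzyzzxzxxxxxy$zy
  rot[3] = zyzzxzxxxxxy$zyx
  rot[4] = yzzxzxxxxxy$zyxz
  rot[5] = zzxzxxxxxy$zyxzy
  rot[6] = zxzxxxxxy$zyxzyz
  rot[7] = xzxxxxxy$zyxzyzz
  rot[8] = zxxxxxy$zyxzyzzx
  rot[9] = xxxxxy$zyxzyzzxz
  rot[10] = xxxxy$zyxzyzzxzx
  rot[11] = xxxy$zyxzyzzxzxx
  rot[12] = xxy$zyxzyzzxzxxx
  rot[13] = xy$zyxzyzzxzxxxx
  rot[14] = y$zyxzyzzxzxxxxx
  rot[15] = $zyxzyzzxzxxxxxy
Sorted (with $ < everything):
  sorted[0] = $zyxzyzzxzxxxxxy
  sorted[1] = xxxxxy$zyxzyzzxz
  sorted[2] = xxxxy$zyxzyzzxzx
  sorted[3] = xxxy$zyxzyzzxzxx
  sorted[4] = xxy$zyxzyzzxzxxx
  sorted[5] = xy$zyxzyzzxzxxxx
  sorted[6] = xzxxxxxy$zyxzyzz
  sorted[7] = xzyzzxzxxxxxy$zy
  sorted[8] = y$zyxzyzzxzxxxxx
  sorted[9] = yxzyzzxzxxxxxy$z
  sorted[10] = yzzxzxxxxxy$zyxz
  sorted[11] = zxxxxxy$zyxzyzzx
  sorted[12] = zxzxxxxxy$zyxzyz
  sorted[13] = zyxzyzzxzxxxxxy$
  sorted[14] = zyzzxzxxxxxy$zyx
  sorted[15] = zzxzxxxxxy$zyxzy
sorted[5] = xy$zyxzyzzxzxxxx

Answer: xy$zyxzyzzxzxxxx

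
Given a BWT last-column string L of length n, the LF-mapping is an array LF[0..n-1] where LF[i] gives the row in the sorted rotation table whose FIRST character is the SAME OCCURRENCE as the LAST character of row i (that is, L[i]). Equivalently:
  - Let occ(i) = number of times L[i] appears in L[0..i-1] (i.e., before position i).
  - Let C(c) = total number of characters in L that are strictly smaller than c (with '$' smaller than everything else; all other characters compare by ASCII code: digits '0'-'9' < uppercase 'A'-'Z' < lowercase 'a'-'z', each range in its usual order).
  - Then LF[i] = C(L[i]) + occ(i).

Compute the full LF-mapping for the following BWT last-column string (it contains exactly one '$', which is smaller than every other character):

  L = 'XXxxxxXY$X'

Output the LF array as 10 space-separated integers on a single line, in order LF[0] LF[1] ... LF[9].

Char counts: '$':1, 'X':4, 'Y':1, 'x':4
C (first-col start): C('$')=0, C('X')=1, C('Y')=5, C('x')=6
L[0]='X': occ=0, LF[0]=C('X')+0=1+0=1
L[1]='X': occ=1, LF[1]=C('X')+1=1+1=2
L[2]='x': occ=0, LF[2]=C('x')+0=6+0=6
L[3]='x': occ=1, LF[3]=C('x')+1=6+1=7
L[4]='x': occ=2, LF[4]=C('x')+2=6+2=8
L[5]='x': occ=3, LF[5]=C('x')+3=6+3=9
L[6]='X': occ=2, LF[6]=C('X')+2=1+2=3
L[7]='Y': occ=0, LF[7]=C('Y')+0=5+0=5
L[8]='$': occ=0, LF[8]=C('$')+0=0+0=0
L[9]='X': occ=3, LF[9]=C('X')+3=1+3=4

Answer: 1 2 6 7 8 9 3 5 0 4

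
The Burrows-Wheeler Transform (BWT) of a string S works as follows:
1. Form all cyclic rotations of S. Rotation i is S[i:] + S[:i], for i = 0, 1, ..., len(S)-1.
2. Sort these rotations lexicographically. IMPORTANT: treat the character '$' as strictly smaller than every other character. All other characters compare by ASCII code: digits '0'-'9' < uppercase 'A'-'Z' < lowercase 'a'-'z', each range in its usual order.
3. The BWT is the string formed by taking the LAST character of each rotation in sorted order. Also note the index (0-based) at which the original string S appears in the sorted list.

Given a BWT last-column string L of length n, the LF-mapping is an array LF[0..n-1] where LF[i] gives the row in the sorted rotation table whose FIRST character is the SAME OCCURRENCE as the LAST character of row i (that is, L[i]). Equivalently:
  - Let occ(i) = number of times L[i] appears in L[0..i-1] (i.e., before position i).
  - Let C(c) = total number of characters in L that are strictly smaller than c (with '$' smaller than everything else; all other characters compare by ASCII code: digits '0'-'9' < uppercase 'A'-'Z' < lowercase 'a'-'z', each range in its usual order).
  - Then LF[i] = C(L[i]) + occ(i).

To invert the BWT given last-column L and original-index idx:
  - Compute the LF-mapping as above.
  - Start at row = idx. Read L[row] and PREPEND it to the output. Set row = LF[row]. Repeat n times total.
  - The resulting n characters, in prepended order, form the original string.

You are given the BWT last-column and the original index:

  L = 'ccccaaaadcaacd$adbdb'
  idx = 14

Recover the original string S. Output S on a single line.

Answer: cbdddbdcaacaaaccaac$

Derivation:
LF mapping: 10 11 12 13 1 2 3 4 16 14 5 6 15 17 0 7 18 8 19 9
Walk LF starting at row 14, prepending L[row]:
  step 1: row=14, L[14]='$', prepend. Next row=LF[14]=0
  step 2: row=0, L[0]='c', prepend. Next row=LF[0]=10
  step 3: row=10, L[10]='a', prepend. Next row=LF[10]=5
  step 4: row=5, L[5]='a', prepend. Next row=LF[5]=2
  step 5: row=2, L[2]='c', prepend. Next row=LF[2]=12
  step 6: row=12, L[12]='c', prepend. Next row=LF[12]=15
  step 7: row=15, L[15]='a', prepend. Next row=LF[15]=7
  step 8: row=7, L[7]='a', prepend. Next row=LF[7]=4
  step 9: row=4, L[4]='a', prepend. Next row=LF[4]=1
  step 10: row=1, L[1]='c', prepend. Next row=LF[1]=11
  step 11: row=11, L[11]='a', prepend. Next row=LF[11]=6
  step 12: row=6, L[6]='a', prepend. Next row=LF[6]=3
  step 13: row=3, L[3]='c', prepend. Next row=LF[3]=13
  step 14: row=13, L[13]='d', prepend. Next row=LF[13]=17
  step 15: row=17, L[17]='b', prepend. Next row=LF[17]=8
  step 16: row=8, L[8]='d', prepend. Next row=LF[8]=16
  step 17: row=16, L[16]='d', prepend. Next row=LF[16]=18
  step 18: row=18, L[18]='d', prepend. Next row=LF[18]=19
  step 19: row=19, L[19]='b', prepend. Next row=LF[19]=9
  step 20: row=9, L[9]='c', prepend. Next row=LF[9]=14
Reversed output: cbdddbdcaacaaaccaac$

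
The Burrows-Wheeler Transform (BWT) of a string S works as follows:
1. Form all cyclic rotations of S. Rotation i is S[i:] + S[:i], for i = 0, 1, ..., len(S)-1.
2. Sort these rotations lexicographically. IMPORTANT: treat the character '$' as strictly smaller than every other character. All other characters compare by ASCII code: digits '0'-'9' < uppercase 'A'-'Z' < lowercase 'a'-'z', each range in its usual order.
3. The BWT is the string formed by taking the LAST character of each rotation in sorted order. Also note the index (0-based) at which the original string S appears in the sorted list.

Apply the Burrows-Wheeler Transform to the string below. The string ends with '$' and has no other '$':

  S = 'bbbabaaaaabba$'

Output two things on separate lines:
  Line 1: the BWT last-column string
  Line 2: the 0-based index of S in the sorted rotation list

All 14 rotations (rotation i = S[i:]+S[:i]):
  rot[0] = bbbabaaaaabba$
  rot[1] = bbabaaaaabba$b
  rot[2] = babaaaaabba$bb
  rot[3] = abaaaaabba$bbb
  rot[4] = baaaaabba$bbba
  rot[5] = aaaaabba$bbbab
  rot[6] = aaaabba$bbbaba
  rot[7] = aaabba$bbbabaa
  rot[8] = aabba$bbbabaaa
  rot[9] = abba$bbbabaaaa
  rot[10] = bba$bbbabaaaaa
  rot[11] = ba$bbbabaaaaab
  rot[12] = a$bbbabaaaaabb
  rot[13] = $bbbabaaaaabba
Sorted (with $ < everything):
  sorted[0] = $bbbabaaaaabba  (last char: 'a')
  sorted[1] = a$bbbabaaaaabb  (last char: 'b')
  sorted[2] = aaaaabba$bbbab  (last char: 'b')
  sorted[3] = aaaabba$bbbaba  (last char: 'a')
  sorted[4] = aaabba$bbbabaa  (last char: 'a')
  sorted[5] = aabba$bbbabaaa  (last char: 'a')
  sorted[6] = abaaaaabba$bbb  (last char: 'b')
  sorted[7] = abba$bbbabaaaa  (last char: 'a')
  sorted[8] = ba$bbbabaaaaab  (last char: 'b')
  sorted[9] = baaaaabba$bbba  (last char: 'a')
  sorted[10] = babaaaaabba$bb  (last char: 'b')
  sorted[11] = bba$bbbabaaaaa  (last char: 'a')
  sorted[12] = bbabaaaaabba$b  (last char: 'b')
  sorted[13] = bbbabaaaaabba$  (last char: '$')
Last column: abbaaabababab$
Original string S is at sorted index 13

Answer: abbaaabababab$
13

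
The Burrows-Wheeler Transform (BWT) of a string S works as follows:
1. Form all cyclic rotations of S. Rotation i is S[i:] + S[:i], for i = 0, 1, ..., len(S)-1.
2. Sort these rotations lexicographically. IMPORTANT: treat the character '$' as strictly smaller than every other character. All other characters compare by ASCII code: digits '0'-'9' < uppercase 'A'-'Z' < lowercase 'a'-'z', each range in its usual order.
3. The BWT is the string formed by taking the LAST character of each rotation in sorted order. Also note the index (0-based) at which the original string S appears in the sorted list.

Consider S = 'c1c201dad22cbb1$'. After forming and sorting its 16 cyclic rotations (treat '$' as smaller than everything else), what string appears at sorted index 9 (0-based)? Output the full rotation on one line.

All 16 rotations (rotation i = S[i:]+S[:i]):
  rot[0] = c1c201dad22cbb1$
  rot[1] = 1c201dad22cbb1$c
  rot[2] = c201dad22cbb1$c1
  rot[3] = 201dad22cbb1$c1c
  rot[4] = 01dad22cbb1$c1c2
  rot[5] = 1dad22cbb1$c1c20
  rot[6] = dad22cbb1$c1c201
  rot[7] = ad22cbb1$c1c201d
  rot[8] = d22cbb1$c1c201da
  rot[9] = 22cbb1$c1c201dad
  rot[10] = 2cbb1$c1c201dad2
  rot[11] = cbb1$c1c201dad22
  rot[12] = bb1$c1c201dad22c
  rot[13] = b1$c1c201dad22cb
  rot[14] = 1$c1c201dad22cbb
  rot[15] = $c1c201dad22cbb1
Sorted (with $ < everything):
  sorted[0] = $c1c201dad22cbb1
  sorted[1] = 01dad22cbb1$c1c2
  sorted[2] = 1$c1c201dad22cbb
  sorted[3] = 1c201dad22cbb1$c
  sorted[4] = 1dad22cbb1$c1c20
  sorted[5] = 201dad22cbb1$c1c
  sorted[6] = 22cbb1$c1c201dad
  sorted[7] = 2cbb1$c1c201dad2
  sorted[8] = ad22cbb1$c1c201d
  sorted[9] = b1$c1c201dad22cb
  sorted[10] = bb1$c1c201dad22c
  sorted[11] = c1c201dad22cbb1$
  sorted[12] = c201dad22cbb1$c1
  sorted[13] = cbb1$c1c201dad22
  sorted[14] = d22cbb1$c1c201da
  sorted[15] = dad22cbb1$c1c201
sorted[9] = b1$c1c201dad22cb

Answer: b1$c1c201dad22cb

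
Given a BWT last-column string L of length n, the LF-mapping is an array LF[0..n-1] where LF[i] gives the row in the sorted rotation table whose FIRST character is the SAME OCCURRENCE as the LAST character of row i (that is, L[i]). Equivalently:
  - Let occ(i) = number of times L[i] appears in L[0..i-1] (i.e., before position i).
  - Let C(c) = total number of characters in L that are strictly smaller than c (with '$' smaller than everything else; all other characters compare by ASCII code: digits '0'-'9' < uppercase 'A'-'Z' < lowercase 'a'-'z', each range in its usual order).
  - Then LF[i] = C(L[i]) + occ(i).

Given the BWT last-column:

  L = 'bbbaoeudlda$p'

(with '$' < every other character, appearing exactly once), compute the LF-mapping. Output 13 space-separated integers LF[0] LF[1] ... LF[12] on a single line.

Answer: 3 4 5 1 10 8 12 6 9 7 2 0 11

Derivation:
Char counts: '$':1, 'a':2, 'b':3, 'd':2, 'e':1, 'l':1, 'o':1, 'p':1, 'u':1
C (first-col start): C('$')=0, C('a')=1, C('b')=3, C('d')=6, C('e')=8, C('l')=9, C('o')=10, C('p')=11, C('u')=12
L[0]='b': occ=0, LF[0]=C('b')+0=3+0=3
L[1]='b': occ=1, LF[1]=C('b')+1=3+1=4
L[2]='b': occ=2, LF[2]=C('b')+2=3+2=5
L[3]='a': occ=0, LF[3]=C('a')+0=1+0=1
L[4]='o': occ=0, LF[4]=C('o')+0=10+0=10
L[5]='e': occ=0, LF[5]=C('e')+0=8+0=8
L[6]='u': occ=0, LF[6]=C('u')+0=12+0=12
L[7]='d': occ=0, LF[7]=C('d')+0=6+0=6
L[8]='l': occ=0, LF[8]=C('l')+0=9+0=9
L[9]='d': occ=1, LF[9]=C('d')+1=6+1=7
L[10]='a': occ=1, LF[10]=C('a')+1=1+1=2
L[11]='$': occ=0, LF[11]=C('$')+0=0+0=0
L[12]='p': occ=0, LF[12]=C('p')+0=11+0=11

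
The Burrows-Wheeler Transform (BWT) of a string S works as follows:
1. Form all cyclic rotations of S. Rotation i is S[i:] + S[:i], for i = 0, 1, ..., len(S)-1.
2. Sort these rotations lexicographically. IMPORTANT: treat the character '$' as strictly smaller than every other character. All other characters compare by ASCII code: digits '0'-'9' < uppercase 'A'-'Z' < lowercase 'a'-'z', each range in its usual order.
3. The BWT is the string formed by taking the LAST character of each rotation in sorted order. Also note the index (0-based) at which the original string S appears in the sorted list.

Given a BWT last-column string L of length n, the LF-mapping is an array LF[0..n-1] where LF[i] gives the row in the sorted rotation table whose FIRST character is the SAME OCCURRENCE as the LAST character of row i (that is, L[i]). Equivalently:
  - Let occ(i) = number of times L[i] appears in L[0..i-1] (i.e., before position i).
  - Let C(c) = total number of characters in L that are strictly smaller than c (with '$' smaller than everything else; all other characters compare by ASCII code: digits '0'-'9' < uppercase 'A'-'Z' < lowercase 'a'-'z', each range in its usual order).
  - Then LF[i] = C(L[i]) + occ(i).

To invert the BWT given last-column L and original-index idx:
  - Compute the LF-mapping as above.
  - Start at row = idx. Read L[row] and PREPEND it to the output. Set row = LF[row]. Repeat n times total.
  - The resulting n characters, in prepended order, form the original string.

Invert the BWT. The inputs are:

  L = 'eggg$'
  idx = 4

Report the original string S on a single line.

Answer: ggge$

Derivation:
LF mapping: 1 2 3 4 0
Walk LF starting at row 4, prepending L[row]:
  step 1: row=4, L[4]='$', prepend. Next row=LF[4]=0
  step 2: row=0, L[0]='e', prepend. Next row=LF[0]=1
  step 3: row=1, L[1]='g', prepend. Next row=LF[1]=2
  step 4: row=2, L[2]='g', prepend. Next row=LF[2]=3
  step 5: row=3, L[3]='g', prepend. Next row=LF[3]=4
Reversed output: ggge$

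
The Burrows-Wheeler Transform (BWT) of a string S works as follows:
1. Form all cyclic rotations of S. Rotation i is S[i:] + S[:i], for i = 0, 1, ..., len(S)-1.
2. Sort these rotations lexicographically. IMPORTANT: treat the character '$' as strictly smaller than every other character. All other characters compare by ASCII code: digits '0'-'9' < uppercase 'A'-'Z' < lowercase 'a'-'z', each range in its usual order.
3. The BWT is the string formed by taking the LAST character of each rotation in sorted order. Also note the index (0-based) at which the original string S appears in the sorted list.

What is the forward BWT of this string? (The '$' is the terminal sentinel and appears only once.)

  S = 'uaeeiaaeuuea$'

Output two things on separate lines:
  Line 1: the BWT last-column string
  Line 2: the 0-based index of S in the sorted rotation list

All 13 rotations (rotation i = S[i:]+S[:i]):
  rot[0] = uaeeiaaeuuea$
  rot[1] = aeeiaaeuuea$u
  rot[2] = eeiaaeuuea$ua
  rot[3] = eiaaeuuea$uae
  rot[4] = iaaeuuea$uaee
  rot[5] = aaeuuea$uaeei
  rot[6] = aeuuea$uaeeia
  rot[7] = euuea$uaeeiaa
  rot[8] = uuea$uaeeiaae
  rot[9] = uea$uaeeiaaeu
  rot[10] = ea$uaeeiaaeuu
  rot[11] = a$uaeeiaaeuue
  rot[12] = $uaeeiaaeuuea
Sorted (with $ < everything):
  sorted[0] = $uaeeiaaeuuea  (last char: 'a')
  sorted[1] = a$uaeeiaaeuue  (last char: 'e')
  sorted[2] = aaeuuea$uaeei  (last char: 'i')
  sorted[3] = aeeiaaeuuea$u  (last char: 'u')
  sorted[4] = aeuuea$uaeeia  (last char: 'a')
  sorted[5] = ea$uaeeiaaeuu  (last char: 'u')
  sorted[6] = eeiaaeuuea$ua  (last char: 'a')
  sorted[7] = eiaaeuuea$uae  (last char: 'e')
  sorted[8] = euuea$uaeeiaa  (last char: 'a')
  sorted[9] = iaaeuuea$uaee  (last char: 'e')
  sorted[10] = uaeeiaaeuuea$  (last char: '$')
  sorted[11] = uea$uaeeiaaeu  (last char: 'u')
  sorted[12] = uuea$uaeeiaae  (last char: 'e')
Last column: aeiuauaeae$ue
Original string S is at sorted index 10

Answer: aeiuauaeae$ue
10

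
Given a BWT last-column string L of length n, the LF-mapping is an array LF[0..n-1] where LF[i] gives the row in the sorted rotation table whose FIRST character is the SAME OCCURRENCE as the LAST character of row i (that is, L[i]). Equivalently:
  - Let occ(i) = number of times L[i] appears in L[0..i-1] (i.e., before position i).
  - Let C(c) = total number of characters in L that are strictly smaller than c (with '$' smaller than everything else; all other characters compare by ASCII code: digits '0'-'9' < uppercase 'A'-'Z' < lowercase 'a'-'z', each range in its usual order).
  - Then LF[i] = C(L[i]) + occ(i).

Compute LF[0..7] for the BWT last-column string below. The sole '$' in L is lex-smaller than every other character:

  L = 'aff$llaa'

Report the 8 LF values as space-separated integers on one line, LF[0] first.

Answer: 1 4 5 0 6 7 2 3

Derivation:
Char counts: '$':1, 'a':3, 'f':2, 'l':2
C (first-col start): C('$')=0, C('a')=1, C('f')=4, C('l')=6
L[0]='a': occ=0, LF[0]=C('a')+0=1+0=1
L[1]='f': occ=0, LF[1]=C('f')+0=4+0=4
L[2]='f': occ=1, LF[2]=C('f')+1=4+1=5
L[3]='$': occ=0, LF[3]=C('$')+0=0+0=0
L[4]='l': occ=0, LF[4]=C('l')+0=6+0=6
L[5]='l': occ=1, LF[5]=C('l')+1=6+1=7
L[6]='a': occ=1, LF[6]=C('a')+1=1+1=2
L[7]='a': occ=2, LF[7]=C('a')+2=1+2=3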